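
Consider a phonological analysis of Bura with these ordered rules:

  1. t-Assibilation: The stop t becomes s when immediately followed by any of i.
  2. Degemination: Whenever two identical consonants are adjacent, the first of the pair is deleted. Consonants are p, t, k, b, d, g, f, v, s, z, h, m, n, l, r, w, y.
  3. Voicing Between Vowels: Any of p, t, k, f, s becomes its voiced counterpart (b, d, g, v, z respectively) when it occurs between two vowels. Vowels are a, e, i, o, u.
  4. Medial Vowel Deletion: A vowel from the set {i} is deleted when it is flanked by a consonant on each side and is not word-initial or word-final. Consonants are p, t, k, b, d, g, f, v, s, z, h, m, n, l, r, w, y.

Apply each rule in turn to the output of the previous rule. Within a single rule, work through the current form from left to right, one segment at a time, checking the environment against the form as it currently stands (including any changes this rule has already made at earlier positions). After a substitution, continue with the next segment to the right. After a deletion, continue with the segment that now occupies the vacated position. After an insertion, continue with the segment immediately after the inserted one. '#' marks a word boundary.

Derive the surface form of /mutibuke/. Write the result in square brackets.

1 t-Assibilation: [mutibuke] → [musibuke]
2 Degemination: no change — [musibuke]
3 Voicing Between Vowels: [musibuke] → [muzibuge]
4 Medial Vowel Deletion: [muzibuge] → [muzbuge]

[muzbuge]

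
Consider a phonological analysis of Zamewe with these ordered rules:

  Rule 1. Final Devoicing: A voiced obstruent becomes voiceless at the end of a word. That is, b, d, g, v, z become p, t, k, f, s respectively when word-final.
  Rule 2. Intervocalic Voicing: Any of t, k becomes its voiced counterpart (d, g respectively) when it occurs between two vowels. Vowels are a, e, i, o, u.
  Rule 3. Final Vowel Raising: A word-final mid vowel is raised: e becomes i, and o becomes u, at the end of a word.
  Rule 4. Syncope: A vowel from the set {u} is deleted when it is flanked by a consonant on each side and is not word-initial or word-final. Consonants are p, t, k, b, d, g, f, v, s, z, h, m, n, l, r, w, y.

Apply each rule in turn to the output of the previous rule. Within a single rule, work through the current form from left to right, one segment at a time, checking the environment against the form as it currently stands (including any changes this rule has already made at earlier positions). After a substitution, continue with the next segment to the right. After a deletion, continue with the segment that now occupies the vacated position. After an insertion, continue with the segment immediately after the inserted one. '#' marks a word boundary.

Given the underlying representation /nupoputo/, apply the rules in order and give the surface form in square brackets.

[npopdu]

Rule 1 Final Devoicing: no change — [nupoputo]
Rule 2 Intervocalic Voicing: [nupoputo] → [nupopudo]
Rule 3 Final Vowel Raising: [nupopudo] → [nupopudu]
Rule 4 Syncope: [nupopudu] → [npopdu]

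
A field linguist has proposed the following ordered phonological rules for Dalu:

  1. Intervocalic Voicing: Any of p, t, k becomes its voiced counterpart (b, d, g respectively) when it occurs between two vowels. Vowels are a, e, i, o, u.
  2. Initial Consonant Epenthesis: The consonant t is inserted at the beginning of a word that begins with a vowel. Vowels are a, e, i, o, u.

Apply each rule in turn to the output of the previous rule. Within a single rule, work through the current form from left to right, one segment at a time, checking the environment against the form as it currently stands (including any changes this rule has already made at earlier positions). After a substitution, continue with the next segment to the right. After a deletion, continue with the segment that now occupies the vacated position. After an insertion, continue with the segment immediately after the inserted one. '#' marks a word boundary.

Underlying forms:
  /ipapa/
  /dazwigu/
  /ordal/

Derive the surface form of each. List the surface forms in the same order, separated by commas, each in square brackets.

/ipapa/:
  1 Intervocalic Voicing: [ipapa] → [ibaba]
  2 Initial Consonant Epenthesis: [ibaba] → [tibaba]
/dazwigu/:
  1 Intervocalic Voicing: no change — [dazwigu]
  2 Initial Consonant Epenthesis: no change — [dazwigu]
/ordal/:
  1 Intervocalic Voicing: no change — [ordal]
  2 Initial Consonant Epenthesis: [ordal] → [tordal]

[tibaba], [dazwigu], [tordal]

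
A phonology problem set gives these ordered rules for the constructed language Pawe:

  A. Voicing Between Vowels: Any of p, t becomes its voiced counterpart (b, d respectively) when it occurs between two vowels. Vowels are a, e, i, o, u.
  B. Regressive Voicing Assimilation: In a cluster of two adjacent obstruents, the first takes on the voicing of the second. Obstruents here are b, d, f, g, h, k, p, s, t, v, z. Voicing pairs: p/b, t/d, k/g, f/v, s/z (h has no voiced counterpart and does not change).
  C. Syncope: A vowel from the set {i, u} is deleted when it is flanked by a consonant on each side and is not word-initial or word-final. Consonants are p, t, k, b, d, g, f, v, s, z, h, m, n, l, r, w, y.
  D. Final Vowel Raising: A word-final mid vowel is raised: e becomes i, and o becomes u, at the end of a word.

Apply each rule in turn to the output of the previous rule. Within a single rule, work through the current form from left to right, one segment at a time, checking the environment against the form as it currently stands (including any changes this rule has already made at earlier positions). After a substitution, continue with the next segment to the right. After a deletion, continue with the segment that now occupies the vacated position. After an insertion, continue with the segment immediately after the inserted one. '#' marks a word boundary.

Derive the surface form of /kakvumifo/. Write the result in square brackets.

[kagvmfu]

A Voicing Between Vowels: no change — [kakvumifo]
B Regressive Voicing Assimilation: [kakvumifo] → [kagvumifo]
C Syncope: [kagvumifo] → [kagvmfo]
D Final Vowel Raising: [kagvmfo] → [kagvmfu]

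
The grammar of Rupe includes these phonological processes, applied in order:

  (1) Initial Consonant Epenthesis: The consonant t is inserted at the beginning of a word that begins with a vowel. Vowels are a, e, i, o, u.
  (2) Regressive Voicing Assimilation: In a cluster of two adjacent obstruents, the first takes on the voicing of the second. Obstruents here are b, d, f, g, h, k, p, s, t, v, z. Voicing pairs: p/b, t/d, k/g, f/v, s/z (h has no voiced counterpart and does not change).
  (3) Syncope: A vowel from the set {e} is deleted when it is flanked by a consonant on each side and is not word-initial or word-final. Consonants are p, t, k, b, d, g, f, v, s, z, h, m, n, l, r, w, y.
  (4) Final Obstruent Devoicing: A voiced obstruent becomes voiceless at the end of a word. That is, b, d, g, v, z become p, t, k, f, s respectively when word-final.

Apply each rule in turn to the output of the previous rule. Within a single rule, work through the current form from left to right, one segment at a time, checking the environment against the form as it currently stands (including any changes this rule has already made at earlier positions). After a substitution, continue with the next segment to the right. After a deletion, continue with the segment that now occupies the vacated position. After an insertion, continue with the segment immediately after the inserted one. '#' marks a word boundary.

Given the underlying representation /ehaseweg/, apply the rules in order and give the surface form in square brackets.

(1) Initial Consonant Epenthesis: [ehaseweg] → [tehaseweg]
(2) Regressive Voicing Assimilation: no change — [tehaseweg]
(3) Syncope: [tehaseweg] → [thaswg]
(4) Final Obstruent Devoicing: [thaswg] → [thaswk]

[thaswk]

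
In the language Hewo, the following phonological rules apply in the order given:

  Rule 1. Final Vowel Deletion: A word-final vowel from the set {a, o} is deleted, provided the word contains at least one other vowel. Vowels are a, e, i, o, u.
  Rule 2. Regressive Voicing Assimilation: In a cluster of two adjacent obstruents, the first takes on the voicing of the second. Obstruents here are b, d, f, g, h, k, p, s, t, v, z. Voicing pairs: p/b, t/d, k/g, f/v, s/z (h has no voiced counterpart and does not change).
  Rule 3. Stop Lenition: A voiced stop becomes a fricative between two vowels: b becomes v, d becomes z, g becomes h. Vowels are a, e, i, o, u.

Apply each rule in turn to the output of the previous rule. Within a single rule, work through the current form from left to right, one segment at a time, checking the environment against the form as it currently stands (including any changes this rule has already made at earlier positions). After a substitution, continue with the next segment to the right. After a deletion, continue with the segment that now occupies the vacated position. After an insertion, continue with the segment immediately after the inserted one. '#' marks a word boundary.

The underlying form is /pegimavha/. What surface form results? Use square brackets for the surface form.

[pehimafh]

Rule 1 Final Vowel Deletion: [pegimavha] → [pegimavh]
Rule 2 Regressive Voicing Assimilation: [pegimavh] → [pegimafh]
Rule 3 Stop Lenition: [pegimafh] → [pehimafh]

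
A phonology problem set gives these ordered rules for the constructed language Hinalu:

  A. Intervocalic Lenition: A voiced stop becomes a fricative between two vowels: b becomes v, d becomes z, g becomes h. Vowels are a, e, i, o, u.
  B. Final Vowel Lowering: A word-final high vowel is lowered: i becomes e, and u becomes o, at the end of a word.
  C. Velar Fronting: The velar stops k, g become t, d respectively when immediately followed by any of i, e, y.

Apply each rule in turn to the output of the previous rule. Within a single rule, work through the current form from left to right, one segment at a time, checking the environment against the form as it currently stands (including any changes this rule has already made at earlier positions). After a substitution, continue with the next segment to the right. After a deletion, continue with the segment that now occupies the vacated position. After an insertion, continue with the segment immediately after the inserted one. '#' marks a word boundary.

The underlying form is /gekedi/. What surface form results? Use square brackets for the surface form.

[deteze]

A Intervocalic Lenition: [gekedi] → [gekezi]
B Final Vowel Lowering: [gekezi] → [gekeze]
C Velar Fronting: [gekeze] → [deteze]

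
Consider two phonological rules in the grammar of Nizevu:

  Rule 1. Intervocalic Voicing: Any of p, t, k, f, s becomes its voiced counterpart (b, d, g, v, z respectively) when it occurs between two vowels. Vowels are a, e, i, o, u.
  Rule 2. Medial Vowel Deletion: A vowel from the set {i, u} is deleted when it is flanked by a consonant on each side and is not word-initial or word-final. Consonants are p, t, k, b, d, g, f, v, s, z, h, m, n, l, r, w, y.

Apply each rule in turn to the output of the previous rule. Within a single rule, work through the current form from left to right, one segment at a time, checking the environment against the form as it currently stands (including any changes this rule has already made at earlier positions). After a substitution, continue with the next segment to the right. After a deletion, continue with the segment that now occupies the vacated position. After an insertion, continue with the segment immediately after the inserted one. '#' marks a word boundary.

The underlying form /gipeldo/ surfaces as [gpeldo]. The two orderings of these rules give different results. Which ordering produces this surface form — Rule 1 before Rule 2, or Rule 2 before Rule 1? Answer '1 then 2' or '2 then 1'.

2 then 1

Order 1 then 2:
  1 Intervocalic Voicing: [gipeldo] → [gibeldo]
  2 Medial Vowel Deletion: [gibeldo] → [gbeldo]
  result: [gbeldo]
Order 2 then 1:
  2 Medial Vowel Deletion: [gipeldo] → [gpeldo]
  1 Intervocalic Voicing: no change — [gpeldo]
  result: [gpeldo]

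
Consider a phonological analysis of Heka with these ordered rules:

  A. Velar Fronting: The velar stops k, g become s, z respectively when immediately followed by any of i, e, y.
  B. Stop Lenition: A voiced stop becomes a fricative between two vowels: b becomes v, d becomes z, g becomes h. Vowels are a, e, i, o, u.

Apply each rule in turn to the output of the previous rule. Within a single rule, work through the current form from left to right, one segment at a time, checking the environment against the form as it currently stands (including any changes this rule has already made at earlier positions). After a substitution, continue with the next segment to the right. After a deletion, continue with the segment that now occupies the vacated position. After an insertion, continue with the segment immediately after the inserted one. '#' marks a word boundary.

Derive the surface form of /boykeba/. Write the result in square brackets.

[boyseva]

A Velar Fronting: [boykeba] → [boyseba]
B Stop Lenition: [boyseba] → [boyseva]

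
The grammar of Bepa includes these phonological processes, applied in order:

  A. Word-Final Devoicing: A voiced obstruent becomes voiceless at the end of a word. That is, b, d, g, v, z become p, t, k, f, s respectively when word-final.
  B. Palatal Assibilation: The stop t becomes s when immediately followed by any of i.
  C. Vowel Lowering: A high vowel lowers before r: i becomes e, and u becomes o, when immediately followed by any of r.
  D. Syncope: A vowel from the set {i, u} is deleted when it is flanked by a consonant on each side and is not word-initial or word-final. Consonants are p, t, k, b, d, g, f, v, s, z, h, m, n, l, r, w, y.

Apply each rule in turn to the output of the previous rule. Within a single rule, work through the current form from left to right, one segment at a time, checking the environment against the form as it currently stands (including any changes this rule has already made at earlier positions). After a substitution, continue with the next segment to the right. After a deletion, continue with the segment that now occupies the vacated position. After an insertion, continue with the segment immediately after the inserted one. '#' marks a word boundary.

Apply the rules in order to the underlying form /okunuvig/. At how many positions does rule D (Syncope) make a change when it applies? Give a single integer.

A Word-Final Devoicing: [okunuvig] → [okunuvik]
B Palatal Assibilation: no change — [okunuvik]
C Vowel Lowering: no change — [okunuvik]
D Syncope: [okunuvik] → [oknvk]
Rule D changed 3 position(s).

3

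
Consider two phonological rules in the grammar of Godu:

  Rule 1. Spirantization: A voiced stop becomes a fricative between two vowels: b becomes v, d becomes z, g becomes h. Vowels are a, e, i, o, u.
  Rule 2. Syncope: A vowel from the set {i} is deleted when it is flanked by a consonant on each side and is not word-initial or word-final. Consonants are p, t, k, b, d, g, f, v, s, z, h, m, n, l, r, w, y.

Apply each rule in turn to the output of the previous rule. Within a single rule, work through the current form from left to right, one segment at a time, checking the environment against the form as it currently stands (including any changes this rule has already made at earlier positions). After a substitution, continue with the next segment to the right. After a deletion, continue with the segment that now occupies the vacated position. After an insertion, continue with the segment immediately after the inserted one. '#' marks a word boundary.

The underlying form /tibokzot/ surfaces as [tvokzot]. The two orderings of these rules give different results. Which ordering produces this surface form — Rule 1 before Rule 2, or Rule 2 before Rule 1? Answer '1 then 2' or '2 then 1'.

1 then 2

Order 1 then 2:
  1 Spirantization: [tibokzot] → [tivokzot]
  2 Syncope: [tivokzot] → [tvokzot]
  result: [tvokzot]
Order 2 then 1:
  2 Syncope: [tibokzot] → [tbokzot]
  1 Spirantization: no change — [tbokzot]
  result: [tbokzot]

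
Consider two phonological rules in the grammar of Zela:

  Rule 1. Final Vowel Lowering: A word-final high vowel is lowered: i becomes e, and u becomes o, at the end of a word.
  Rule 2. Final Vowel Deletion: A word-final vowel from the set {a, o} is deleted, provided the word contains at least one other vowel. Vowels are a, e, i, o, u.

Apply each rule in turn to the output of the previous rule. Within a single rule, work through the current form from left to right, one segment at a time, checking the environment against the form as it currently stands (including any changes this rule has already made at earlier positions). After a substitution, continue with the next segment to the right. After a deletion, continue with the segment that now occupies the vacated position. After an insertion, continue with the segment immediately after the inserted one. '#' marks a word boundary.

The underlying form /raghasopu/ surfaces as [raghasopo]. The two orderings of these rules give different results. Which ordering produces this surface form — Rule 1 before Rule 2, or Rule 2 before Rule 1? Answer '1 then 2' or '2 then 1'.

Order 1 then 2:
  1 Final Vowel Lowering: [raghasopu] → [raghasopo]
  2 Final Vowel Deletion: [raghasopo] → [raghasop]
  result: [raghasop]
Order 2 then 1:
  2 Final Vowel Deletion: no change — [raghasopu]
  1 Final Vowel Lowering: [raghasopu] → [raghasopo]
  result: [raghasopo]

2 then 1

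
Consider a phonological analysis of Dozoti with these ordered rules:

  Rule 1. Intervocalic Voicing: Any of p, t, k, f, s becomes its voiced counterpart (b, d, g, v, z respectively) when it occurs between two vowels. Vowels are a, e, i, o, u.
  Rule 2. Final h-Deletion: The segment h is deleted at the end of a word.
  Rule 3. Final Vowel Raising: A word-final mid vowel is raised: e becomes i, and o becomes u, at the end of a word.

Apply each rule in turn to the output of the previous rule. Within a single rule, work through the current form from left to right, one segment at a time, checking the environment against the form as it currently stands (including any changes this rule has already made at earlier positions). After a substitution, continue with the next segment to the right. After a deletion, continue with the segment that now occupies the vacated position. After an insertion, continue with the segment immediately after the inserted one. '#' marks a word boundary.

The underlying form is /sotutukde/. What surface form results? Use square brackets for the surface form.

Rule 1 Intervocalic Voicing: [sotutukde] → [sodudukde]
Rule 2 Final h-Deletion: no change — [sodudukde]
Rule 3 Final Vowel Raising: [sodudukde] → [sodudukdi]

[sodudukdi]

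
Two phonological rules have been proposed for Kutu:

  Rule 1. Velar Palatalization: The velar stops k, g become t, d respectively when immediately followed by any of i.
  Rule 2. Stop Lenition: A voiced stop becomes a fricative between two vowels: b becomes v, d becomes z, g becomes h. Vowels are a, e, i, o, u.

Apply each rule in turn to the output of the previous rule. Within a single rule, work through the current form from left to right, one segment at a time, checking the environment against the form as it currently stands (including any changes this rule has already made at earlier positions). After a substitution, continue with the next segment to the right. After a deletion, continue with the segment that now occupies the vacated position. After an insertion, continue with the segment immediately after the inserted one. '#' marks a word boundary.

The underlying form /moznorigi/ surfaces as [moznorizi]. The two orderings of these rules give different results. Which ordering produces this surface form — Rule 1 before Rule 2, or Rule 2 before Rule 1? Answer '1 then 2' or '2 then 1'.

1 then 2

Order 1 then 2:
  1 Velar Palatalization: [moznorigi] → [moznoridi]
  2 Stop Lenition: [moznoridi] → [moznorizi]
  result: [moznorizi]
Order 2 then 1:
  2 Stop Lenition: [moznorigi] → [moznorihi]
  1 Velar Palatalization: no change — [moznorihi]
  result: [moznorihi]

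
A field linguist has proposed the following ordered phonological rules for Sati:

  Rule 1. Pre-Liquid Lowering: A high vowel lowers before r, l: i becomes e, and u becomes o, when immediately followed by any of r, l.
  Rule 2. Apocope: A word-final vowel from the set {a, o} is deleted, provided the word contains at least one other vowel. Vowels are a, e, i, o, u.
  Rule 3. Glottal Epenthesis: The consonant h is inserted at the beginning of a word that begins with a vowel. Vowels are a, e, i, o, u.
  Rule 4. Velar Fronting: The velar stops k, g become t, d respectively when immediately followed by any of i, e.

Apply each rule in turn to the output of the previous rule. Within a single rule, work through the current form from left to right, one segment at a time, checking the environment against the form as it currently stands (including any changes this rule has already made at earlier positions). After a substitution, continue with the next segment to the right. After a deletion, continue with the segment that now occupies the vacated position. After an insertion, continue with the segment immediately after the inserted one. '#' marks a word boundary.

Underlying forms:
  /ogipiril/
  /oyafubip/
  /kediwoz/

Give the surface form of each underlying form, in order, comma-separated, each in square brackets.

/ogipiril/:
  Rule 1 Pre-Liquid Lowering: [ogipiril] → [ogiperel]
  Rule 2 Apocope: no change — [ogiperel]
  Rule 3 Glottal Epenthesis: [ogiperel] → [hogiperel]
  Rule 4 Velar Fronting: [hogiperel] → [hodiperel]
/oyafubip/:
  Rule 1 Pre-Liquid Lowering: no change — [oyafubip]
  Rule 2 Apocope: no change — [oyafubip]
  Rule 3 Glottal Epenthesis: [oyafubip] → [hoyafubip]
  Rule 4 Velar Fronting: no change — [hoyafubip]
/kediwoz/:
  Rule 1 Pre-Liquid Lowering: no change — [kediwoz]
  Rule 2 Apocope: no change — [kediwoz]
  Rule 3 Glottal Epenthesis: no change — [kediwoz]
  Rule 4 Velar Fronting: [kediwoz] → [tediwoz]

[hodiperel], [hoyafubip], [tediwoz]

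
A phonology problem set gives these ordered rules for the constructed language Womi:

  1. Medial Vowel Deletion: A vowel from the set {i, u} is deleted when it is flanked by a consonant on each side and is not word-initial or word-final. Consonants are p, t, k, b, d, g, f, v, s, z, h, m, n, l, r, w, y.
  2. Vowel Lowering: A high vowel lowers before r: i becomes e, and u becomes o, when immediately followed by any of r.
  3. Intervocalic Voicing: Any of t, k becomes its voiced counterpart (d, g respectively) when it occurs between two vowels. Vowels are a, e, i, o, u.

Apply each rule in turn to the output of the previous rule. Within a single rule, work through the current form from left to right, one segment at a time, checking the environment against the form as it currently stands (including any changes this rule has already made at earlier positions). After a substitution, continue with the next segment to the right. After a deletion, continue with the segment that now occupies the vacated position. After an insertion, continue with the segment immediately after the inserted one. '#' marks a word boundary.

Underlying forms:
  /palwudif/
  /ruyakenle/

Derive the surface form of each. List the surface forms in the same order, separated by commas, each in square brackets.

/palwudif/:
  1 Medial Vowel Deletion: [palwudif] → [palwdf]
  2 Vowel Lowering: no change — [palwdf]
  3 Intervocalic Voicing: no change — [palwdf]
/ruyakenle/:
  1 Medial Vowel Deletion: [ruyakenle] → [ryakenle]
  2 Vowel Lowering: no change — [ryakenle]
  3 Intervocalic Voicing: [ryakenle] → [ryagenle]

[palwdf], [ryagenle]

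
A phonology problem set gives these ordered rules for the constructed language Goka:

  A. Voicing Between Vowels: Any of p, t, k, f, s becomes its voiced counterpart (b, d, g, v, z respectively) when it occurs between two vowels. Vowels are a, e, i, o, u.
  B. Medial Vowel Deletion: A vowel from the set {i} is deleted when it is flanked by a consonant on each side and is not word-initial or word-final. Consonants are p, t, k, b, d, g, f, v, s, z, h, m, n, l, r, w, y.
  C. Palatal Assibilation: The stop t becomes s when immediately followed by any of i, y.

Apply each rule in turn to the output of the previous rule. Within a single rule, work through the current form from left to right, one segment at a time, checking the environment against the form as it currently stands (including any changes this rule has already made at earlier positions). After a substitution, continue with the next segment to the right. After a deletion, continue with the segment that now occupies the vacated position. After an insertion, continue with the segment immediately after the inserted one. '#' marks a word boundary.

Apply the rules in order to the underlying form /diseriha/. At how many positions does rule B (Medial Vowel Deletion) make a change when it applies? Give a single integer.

2

A Voicing Between Vowels: [diseriha] → [dizeriha]
B Medial Vowel Deletion: [dizeriha] → [dzerha]
C Palatal Assibilation: no change — [dzerha]
Rule B changed 2 position(s).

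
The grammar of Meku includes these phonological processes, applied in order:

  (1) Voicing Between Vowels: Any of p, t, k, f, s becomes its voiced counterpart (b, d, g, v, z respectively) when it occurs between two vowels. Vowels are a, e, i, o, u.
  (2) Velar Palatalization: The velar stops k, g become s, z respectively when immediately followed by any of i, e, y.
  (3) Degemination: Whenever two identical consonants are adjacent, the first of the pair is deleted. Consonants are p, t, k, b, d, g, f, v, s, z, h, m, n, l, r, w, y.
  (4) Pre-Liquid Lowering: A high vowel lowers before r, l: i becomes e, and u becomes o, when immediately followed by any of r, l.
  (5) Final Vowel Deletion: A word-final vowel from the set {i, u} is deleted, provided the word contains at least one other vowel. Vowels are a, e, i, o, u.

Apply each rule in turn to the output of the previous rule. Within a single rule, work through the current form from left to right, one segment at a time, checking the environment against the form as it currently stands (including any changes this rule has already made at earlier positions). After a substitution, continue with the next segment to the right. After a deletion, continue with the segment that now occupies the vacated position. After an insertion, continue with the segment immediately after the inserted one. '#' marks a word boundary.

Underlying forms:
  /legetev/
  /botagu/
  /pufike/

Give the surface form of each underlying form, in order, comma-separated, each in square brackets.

[lezedev], [bodag], [puvize]

/legetev/:
  (1) Voicing Between Vowels: [legetev] → [legedev]
  (2) Velar Palatalization: [legedev] → [lezedev]
  (3) Degemination: no change — [lezedev]
  (4) Pre-Liquid Lowering: no change — [lezedev]
  (5) Final Vowel Deletion: no change — [lezedev]
/botagu/:
  (1) Voicing Between Vowels: [botagu] → [bodagu]
  (2) Velar Palatalization: no change — [bodagu]
  (3) Degemination: no change — [bodagu]
  (4) Pre-Liquid Lowering: no change — [bodagu]
  (5) Final Vowel Deletion: [bodagu] → [bodag]
/pufike/:
  (1) Voicing Between Vowels: [pufike] → [puvige]
  (2) Velar Palatalization: [puvige] → [puvize]
  (3) Degemination: no change — [puvize]
  (4) Pre-Liquid Lowering: no change — [puvize]
  (5) Final Vowel Deletion: no change — [puvize]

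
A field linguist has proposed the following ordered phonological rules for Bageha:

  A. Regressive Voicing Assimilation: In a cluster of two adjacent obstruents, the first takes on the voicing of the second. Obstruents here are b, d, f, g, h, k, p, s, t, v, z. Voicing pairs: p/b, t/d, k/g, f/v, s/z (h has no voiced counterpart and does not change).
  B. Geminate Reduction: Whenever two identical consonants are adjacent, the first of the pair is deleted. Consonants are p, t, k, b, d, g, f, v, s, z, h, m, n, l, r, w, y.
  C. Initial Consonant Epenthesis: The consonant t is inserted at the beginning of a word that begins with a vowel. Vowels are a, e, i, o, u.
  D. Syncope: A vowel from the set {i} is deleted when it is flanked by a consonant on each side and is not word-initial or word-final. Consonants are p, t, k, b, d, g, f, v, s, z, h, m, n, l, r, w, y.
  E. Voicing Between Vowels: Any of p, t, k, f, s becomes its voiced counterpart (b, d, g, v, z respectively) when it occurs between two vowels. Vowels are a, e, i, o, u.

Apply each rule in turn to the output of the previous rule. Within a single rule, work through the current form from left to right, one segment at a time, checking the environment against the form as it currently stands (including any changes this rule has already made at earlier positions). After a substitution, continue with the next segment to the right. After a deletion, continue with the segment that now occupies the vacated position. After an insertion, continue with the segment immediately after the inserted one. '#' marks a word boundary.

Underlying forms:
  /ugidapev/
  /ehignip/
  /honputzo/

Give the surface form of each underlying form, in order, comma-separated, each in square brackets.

[tugdabev], [tehgnp], [honpudzo]

/ugidapev/:
  A Regressive Voicing Assimilation: no change — [ugidapev]
  B Geminate Reduction: no change — [ugidapev]
  C Initial Consonant Epenthesis: [ugidapev] → [tugidapev]
  D Syncope: [tugidapev] → [tugdapev]
  E Voicing Between Vowels: [tugdapev] → [tugdabev]
/ehignip/:
  A Regressive Voicing Assimilation: no change — [ehignip]
  B Geminate Reduction: no change — [ehignip]
  C Initial Consonant Epenthesis: [ehignip] → [tehignip]
  D Syncope: [tehignip] → [tehgnp]
  E Voicing Between Vowels: no change — [tehgnp]
/honputzo/:
  A Regressive Voicing Assimilation: [honputzo] → [honpudzo]
  B Geminate Reduction: no change — [honpudzo]
  C Initial Consonant Epenthesis: no change — [honpudzo]
  D Syncope: no change — [honpudzo]
  E Voicing Between Vowels: no change — [honpudzo]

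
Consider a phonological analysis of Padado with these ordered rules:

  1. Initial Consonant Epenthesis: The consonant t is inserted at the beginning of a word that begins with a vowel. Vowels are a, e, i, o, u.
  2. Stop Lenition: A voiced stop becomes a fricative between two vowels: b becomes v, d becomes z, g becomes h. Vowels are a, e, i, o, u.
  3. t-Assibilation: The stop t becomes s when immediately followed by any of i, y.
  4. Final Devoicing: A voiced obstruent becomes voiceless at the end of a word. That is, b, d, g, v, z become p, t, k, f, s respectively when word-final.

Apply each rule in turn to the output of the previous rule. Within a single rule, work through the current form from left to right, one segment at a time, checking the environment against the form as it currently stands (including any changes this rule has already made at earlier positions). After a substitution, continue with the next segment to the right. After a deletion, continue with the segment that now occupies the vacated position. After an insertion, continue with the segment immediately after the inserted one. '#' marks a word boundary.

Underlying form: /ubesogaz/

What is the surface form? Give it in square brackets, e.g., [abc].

[tuvesohas]

1 Initial Consonant Epenthesis: [ubesogaz] → [tubesogaz]
2 Stop Lenition: [tubesogaz] → [tuvesohaz]
3 t-Assibilation: no change — [tuvesohaz]
4 Final Devoicing: [tuvesohaz] → [tuvesohas]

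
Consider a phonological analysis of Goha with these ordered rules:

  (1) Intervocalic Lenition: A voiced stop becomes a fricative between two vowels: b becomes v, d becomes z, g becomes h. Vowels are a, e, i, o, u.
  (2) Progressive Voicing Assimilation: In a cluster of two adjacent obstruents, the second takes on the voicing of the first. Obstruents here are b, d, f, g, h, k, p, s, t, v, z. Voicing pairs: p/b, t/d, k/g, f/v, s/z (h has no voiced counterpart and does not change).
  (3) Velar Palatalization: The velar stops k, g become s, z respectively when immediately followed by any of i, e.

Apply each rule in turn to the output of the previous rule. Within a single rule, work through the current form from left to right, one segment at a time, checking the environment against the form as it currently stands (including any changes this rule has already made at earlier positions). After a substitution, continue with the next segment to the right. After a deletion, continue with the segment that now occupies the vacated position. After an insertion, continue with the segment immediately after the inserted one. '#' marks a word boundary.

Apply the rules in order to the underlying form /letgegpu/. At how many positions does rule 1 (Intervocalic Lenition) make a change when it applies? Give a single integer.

0

(1) Intervocalic Lenition: no change — [letgegpu]
(2) Progressive Voicing Assimilation: [letgegpu] → [letkegbu]
(3) Velar Palatalization: [letkegbu] → [letsegbu]
Rule 1 changed 0 position(s).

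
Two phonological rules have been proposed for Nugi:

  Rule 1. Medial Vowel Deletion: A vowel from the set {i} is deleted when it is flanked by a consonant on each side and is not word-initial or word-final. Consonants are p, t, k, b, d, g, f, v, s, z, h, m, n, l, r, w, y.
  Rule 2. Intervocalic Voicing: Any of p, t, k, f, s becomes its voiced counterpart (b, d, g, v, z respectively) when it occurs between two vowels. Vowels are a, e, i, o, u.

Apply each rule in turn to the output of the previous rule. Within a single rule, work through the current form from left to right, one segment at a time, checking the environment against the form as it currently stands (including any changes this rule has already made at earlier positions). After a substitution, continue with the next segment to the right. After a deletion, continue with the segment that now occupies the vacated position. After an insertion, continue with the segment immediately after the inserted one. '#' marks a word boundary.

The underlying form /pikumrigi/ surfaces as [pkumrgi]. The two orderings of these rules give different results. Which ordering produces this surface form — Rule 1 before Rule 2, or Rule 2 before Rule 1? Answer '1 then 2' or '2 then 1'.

1 then 2

Order 1 then 2:
  1 Medial Vowel Deletion: [pikumrigi] → [pkumrgi]
  2 Intervocalic Voicing: no change — [pkumrgi]
  result: [pkumrgi]
Order 2 then 1:
  2 Intervocalic Voicing: [pikumrigi] → [pigumrigi]
  1 Medial Vowel Deletion: [pigumrigi] → [pgumrgi]
  result: [pgumrgi]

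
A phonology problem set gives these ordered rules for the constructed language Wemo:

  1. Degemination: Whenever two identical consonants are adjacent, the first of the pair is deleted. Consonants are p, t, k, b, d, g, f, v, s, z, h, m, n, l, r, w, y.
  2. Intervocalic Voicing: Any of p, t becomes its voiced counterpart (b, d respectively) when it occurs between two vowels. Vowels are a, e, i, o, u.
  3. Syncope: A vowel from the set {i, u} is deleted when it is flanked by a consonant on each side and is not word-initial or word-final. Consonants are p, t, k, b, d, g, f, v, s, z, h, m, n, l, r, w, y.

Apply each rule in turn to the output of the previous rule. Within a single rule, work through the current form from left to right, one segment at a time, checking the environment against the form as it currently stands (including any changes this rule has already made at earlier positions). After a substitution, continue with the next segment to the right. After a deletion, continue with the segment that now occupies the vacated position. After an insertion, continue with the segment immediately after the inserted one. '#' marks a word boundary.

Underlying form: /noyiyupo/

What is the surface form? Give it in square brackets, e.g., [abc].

1 Degemination: no change — [noyiyupo]
2 Intervocalic Voicing: [noyiyupo] → [noyiyubo]
3 Syncope: [noyiyubo] → [noyybo]

[noyybo]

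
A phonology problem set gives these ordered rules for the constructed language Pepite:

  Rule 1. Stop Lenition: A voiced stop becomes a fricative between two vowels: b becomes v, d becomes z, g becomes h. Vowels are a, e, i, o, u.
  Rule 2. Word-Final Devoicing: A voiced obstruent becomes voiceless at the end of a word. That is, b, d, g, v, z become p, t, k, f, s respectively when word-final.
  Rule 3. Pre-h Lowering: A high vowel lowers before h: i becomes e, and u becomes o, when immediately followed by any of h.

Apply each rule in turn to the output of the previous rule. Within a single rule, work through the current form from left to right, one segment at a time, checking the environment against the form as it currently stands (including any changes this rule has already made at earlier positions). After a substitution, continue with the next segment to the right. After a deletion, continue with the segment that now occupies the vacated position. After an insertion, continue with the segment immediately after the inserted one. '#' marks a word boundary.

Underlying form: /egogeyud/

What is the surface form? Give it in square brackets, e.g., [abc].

Rule 1 Stop Lenition: [egogeyud] → [ehoheyud]
Rule 2 Word-Final Devoicing: [ehoheyud] → [ehoheyut]
Rule 3 Pre-h Lowering: no change — [ehoheyut]

[ehoheyut]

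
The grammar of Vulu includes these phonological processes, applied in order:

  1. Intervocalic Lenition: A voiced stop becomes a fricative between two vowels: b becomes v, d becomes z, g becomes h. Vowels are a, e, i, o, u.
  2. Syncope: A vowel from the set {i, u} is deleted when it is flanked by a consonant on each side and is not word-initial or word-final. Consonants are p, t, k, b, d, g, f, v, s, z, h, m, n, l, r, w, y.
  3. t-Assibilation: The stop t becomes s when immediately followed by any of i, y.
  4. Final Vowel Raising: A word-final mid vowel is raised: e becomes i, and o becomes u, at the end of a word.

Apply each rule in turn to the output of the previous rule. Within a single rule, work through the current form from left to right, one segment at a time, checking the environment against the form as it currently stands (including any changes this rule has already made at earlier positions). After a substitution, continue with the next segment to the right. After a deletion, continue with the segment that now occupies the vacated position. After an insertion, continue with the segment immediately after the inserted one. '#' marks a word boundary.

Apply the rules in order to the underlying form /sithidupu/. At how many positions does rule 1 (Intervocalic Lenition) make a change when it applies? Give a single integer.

1

1 Intervocalic Lenition: [sithidupu] → [sithizupu]
2 Syncope: [sithizupu] → [sthzpu]
3 t-Assibilation: no change — [sthzpu]
4 Final Vowel Raising: no change — [sthzpu]
Rule 1 changed 1 position(s).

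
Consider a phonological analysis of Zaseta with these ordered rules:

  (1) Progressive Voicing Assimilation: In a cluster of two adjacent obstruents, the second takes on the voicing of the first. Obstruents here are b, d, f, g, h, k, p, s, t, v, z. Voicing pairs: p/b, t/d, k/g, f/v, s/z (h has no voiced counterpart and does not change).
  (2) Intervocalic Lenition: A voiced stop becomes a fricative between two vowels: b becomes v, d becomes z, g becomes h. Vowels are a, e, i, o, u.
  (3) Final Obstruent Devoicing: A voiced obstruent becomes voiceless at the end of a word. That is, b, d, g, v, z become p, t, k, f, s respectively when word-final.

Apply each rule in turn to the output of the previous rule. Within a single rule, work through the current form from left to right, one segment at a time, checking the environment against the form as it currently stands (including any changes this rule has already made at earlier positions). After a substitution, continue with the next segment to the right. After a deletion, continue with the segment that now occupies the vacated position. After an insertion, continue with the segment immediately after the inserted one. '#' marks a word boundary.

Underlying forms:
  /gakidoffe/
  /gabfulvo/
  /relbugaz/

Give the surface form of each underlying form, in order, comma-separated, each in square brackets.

[gakizoffe], [gabvulvo], [relbuhas]

/gakidoffe/:
  (1) Progressive Voicing Assimilation: no change — [gakidoffe]
  (2) Intervocalic Lenition: [gakidoffe] → [gakizoffe]
  (3) Final Obstruent Devoicing: no change — [gakizoffe]
/gabfulvo/:
  (1) Progressive Voicing Assimilation: [gabfulvo] → [gabvulvo]
  (2) Intervocalic Lenition: no change — [gabvulvo]
  (3) Final Obstruent Devoicing: no change — [gabvulvo]
/relbugaz/:
  (1) Progressive Voicing Assimilation: no change — [relbugaz]
  (2) Intervocalic Lenition: [relbugaz] → [relbuhaz]
  (3) Final Obstruent Devoicing: [relbuhaz] → [relbuhas]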